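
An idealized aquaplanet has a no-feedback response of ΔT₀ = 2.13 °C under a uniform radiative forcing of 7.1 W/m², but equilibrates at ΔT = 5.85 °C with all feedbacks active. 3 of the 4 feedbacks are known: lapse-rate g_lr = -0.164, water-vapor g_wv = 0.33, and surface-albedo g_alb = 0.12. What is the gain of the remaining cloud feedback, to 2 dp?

Amplification A = ΔT/ΔT₀ = 5.85/2.13 = 2.746.
Total gain g = 1 − 1/A = 1 − 1/2.746 = 0.6358.
Known gains sum to -0.164 + 0.33 + 0.12 = 0.286.
g_cld = 0.6358 − 0.286 = 0.35.

0.35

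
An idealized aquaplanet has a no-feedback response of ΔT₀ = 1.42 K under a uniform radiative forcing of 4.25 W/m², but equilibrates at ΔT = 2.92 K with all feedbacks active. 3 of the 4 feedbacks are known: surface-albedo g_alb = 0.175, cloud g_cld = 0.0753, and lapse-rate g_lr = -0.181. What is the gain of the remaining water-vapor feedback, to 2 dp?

Amplification A = ΔT/ΔT₀ = 2.92/1.42 = 2.056.
Total gain g = 1 − 1/A = 1 − 1/2.056 = 0.5136.
Known gains sum to 0.175 + 0.0753 − 0.181 = 0.0693.
g_wv = 0.5136 − 0.0693 = 0.44.

0.44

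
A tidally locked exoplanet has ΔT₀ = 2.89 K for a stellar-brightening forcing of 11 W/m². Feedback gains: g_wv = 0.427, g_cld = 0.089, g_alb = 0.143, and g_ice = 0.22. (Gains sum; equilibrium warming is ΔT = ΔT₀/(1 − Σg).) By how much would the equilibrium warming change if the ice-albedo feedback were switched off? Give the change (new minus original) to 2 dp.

Original: g = 0.879, ΔT = 2.89/(1−0.879) = 23.8843 K.
Without ice-albedo: g' = 0.659, ΔT' = 2.89/(1−0.659) = 8.4751 K.
Change = 8.4751 − 23.8843 = -15.41 K.

-15.41 K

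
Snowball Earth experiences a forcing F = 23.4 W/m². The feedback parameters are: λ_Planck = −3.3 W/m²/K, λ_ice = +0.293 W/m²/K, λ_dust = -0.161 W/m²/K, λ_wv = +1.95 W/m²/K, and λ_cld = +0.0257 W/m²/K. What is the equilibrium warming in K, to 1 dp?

19.6 K

Net feedback parameter λ = (−3.3) + (+0.293) + (-0.161) + (+1.95) + (+0.0257) = -1.1923 W/m²/K.
ΔT = −F/λ = −23.4/(-1.1923) = 19.6 K.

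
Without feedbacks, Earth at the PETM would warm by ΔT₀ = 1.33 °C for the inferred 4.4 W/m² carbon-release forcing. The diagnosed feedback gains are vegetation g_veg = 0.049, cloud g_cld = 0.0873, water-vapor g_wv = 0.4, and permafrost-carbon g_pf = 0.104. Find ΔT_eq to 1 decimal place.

3.7 °C

Total gain g = 0.049 + 0.0873 + 0.4 + 0.104 = 0.6403.
Amplification A = 1/(1 − 0.6403) = 2.78.
ΔT = 1.33 × 2.78 = 3.7 °C.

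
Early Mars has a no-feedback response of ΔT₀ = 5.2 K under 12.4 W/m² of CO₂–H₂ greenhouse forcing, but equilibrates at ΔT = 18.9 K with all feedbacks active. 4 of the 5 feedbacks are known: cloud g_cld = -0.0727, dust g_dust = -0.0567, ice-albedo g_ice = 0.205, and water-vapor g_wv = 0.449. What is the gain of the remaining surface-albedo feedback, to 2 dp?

Amplification A = ΔT/ΔT₀ = 18.9/5.2 = 3.635.
Total gain g = 1 − 1/A = 1 − 1/3.635 = 0.7249.
Known gains sum to -0.0727 − 0.0567 + 0.205 + 0.449 = 0.5246.
g_alb = 0.7249 − 0.5246 = 0.20.

0.20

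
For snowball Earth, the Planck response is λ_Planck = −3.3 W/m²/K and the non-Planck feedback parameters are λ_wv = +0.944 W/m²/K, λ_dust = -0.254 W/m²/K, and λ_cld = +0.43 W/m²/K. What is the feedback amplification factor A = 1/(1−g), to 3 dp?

Convert to gains: g_wv = 0.944/3.3 = 0.2861; g_dust = -0.254/3.3 = -0.07697; g_cld = 0.43/3.3 = 0.1303.
Total gain g = 0.33943.
A = 1/(1 − 0.33943) = 1.514.

1.514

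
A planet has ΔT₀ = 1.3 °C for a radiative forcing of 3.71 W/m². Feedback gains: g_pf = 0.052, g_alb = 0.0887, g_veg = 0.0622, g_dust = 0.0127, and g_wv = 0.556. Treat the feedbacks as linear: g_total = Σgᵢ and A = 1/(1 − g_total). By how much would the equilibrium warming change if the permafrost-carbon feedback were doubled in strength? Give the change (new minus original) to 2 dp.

1.68 °C

Original: g = 0.7716, ΔT = 1.3/(1−0.7716) = 5.6918 °C.
With doubled permafrost-carbon: g' = 0.8236, ΔT' = 1.3/(1−0.8236) = 7.3696 °C.
Change = 7.3696 − 5.6918 = 1.68 °C.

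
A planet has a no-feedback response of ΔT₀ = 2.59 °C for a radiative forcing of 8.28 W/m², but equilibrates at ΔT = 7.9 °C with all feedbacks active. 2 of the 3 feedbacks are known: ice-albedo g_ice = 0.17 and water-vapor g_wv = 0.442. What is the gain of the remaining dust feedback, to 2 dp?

Amplification A = ΔT/ΔT₀ = 7.9/2.59 = 3.05.
Total gain g = 1 − 1/A = 1 − 1/3.05 = 0.6721.
Known gains sum to 0.17 + 0.442 = 0.612.
g_dust = 0.6721 − 0.612 = 0.06.

0.06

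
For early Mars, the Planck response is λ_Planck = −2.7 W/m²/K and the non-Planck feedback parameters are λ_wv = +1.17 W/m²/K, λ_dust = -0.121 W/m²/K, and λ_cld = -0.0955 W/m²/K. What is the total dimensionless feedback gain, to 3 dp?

Convert to gains: g_wv = 1.17/2.7 = 0.4333; g_dust = -0.121/2.7 = -0.04481; g_cld = -0.0955/2.7 = -0.03537.
Total gain g = 0.35312.

0.353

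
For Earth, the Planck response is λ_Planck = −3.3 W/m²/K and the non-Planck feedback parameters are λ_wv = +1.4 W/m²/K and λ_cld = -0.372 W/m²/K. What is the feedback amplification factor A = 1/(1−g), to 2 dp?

Convert to gains: g_wv = 1.4/3.3 = 0.4242; g_cld = -0.372/3.3 = -0.1127.
Total gain g = 0.3115.
A = 1/(1 − 0.3115) = 1.45.

1.45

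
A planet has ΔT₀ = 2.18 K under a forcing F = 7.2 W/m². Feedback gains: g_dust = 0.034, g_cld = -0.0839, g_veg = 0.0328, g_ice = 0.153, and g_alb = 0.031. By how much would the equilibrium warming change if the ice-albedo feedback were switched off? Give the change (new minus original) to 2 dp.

Original: g = 0.1669, ΔT = 2.18/(1−0.1669) = 2.6167 K.
Without ice-albedo: g' = 0.0139, ΔT' = 2.18/(1−0.0139) = 2.2107 K.
Change = 2.2107 − 2.6167 = -0.41 K.

-0.41 K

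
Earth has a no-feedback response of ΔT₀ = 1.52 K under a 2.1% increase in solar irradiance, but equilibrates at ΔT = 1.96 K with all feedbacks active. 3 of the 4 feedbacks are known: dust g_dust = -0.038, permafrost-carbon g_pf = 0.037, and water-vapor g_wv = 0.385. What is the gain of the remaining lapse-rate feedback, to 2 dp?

Amplification A = ΔT/ΔT₀ = 1.96/1.52 = 1.289.
Total gain g = 1 − 1/A = 1 − 1/1.289 = 0.2242.
Known gains sum to -0.038 + 0.037 + 0.385 = 0.384.
g_lr = 0.2242 − 0.384 = -0.16.

-0.16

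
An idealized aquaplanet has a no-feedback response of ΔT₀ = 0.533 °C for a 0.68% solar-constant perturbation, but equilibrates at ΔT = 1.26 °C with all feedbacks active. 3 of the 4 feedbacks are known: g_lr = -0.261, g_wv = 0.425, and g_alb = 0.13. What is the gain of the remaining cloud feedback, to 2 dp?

0.28

Amplification A = ΔT/ΔT₀ = 1.26/0.533 = 2.364.
Total gain g = 1 − 1/A = 1 − 1/2.364 = 0.577.
Known gains sum to -0.261 + 0.425 + 0.13 = 0.294.
g_cld = 0.577 − 0.294 = 0.28.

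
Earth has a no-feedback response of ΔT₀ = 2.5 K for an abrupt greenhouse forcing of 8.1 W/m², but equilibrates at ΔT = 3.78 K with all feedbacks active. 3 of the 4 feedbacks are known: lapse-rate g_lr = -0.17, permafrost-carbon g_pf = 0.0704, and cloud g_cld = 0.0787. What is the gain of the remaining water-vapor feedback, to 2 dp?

0.36

Amplification A = ΔT/ΔT₀ = 3.78/2.5 = 1.512.
Total gain g = 1 − 1/A = 1 − 1/1.512 = 0.3386.
Known gains sum to -0.17 + 0.0704 + 0.0787 = -0.0209.
g_wv = 0.3386 + 0.0209 = 0.36.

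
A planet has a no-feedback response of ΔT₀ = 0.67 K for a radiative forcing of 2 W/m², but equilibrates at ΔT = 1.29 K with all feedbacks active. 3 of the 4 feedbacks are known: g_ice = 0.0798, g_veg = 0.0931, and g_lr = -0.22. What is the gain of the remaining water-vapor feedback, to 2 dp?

Amplification A = ΔT/ΔT₀ = 1.29/0.67 = 1.925.
Total gain g = 1 − 1/A = 1 − 1/1.925 = 0.4805.
Known gains sum to 0.0798 + 0.0931 − 0.22 = -0.0471.
g_wv = 0.4805 + 0.0471 = 0.53.

0.53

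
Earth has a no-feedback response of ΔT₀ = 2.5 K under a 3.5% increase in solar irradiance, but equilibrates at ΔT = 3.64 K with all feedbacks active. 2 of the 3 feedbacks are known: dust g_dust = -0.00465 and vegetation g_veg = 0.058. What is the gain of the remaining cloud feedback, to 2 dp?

0.26

Amplification A = ΔT/ΔT₀ = 3.64/2.5 = 1.456.
Total gain g = 1 − 1/A = 1 − 1/1.456 = 0.3132.
Known gains sum to -0.00465 + 0.058 = 0.05335.
g_cld = 0.3132 − 0.05335 = 0.26.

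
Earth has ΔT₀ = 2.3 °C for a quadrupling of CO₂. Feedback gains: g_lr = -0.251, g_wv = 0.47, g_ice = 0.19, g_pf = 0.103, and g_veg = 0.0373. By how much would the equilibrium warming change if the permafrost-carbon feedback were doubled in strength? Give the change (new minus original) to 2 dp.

1.51 °C

Original: g = 0.5493, ΔT = 2.3/(1−0.5493) = 5.1032 °C.
With doubled permafrost-carbon: g' = 0.6523, ΔT' = 2.3/(1−0.6523) = 6.6149 °C.
Change = 6.6149 − 5.1032 = 1.51 °C.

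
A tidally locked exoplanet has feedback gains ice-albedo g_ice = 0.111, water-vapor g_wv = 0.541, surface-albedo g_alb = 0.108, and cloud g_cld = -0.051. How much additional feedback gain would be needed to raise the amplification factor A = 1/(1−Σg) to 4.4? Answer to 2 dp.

Current total gain = 0.709.
Target gain for A = 4.4: g* = 1 − 1/4.4 = 0.7727.
Additional gain needed = 0.7727 − 0.709 = 0.06.

0.06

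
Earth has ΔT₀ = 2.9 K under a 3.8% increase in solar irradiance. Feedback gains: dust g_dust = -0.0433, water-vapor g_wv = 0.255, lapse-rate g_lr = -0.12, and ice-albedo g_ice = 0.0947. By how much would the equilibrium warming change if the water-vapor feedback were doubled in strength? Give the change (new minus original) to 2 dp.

Original: g = 0.1864, ΔT = 2.9/(1−0.1864) = 3.5644 K.
With doubled water-vapor: g' = 0.4414, ΔT' = 2.9/(1−0.4414) = 5.1916 K.
Change = 5.1916 − 3.5644 = 1.63 K.

1.63 K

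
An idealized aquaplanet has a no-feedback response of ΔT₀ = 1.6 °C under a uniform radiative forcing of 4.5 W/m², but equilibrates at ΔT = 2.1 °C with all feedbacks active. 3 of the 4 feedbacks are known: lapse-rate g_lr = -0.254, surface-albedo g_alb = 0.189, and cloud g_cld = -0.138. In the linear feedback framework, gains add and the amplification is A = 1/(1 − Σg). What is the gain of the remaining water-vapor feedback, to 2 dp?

Amplification A = ΔT/ΔT₀ = 2.1/1.6 = 1.312.
Total gain g = 1 − 1/A = 1 − 1/1.312 = 0.2378.
Known gains sum to -0.254 + 0.189 − 0.138 = -0.203.
g_wv = 0.2378 + 0.203 = 0.44.

0.44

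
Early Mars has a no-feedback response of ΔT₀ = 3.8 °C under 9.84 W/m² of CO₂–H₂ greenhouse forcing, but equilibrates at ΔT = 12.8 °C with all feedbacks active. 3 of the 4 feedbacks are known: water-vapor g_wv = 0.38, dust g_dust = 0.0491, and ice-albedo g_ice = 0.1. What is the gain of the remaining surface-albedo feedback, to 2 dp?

0.17

Amplification A = ΔT/ΔT₀ = 12.8/3.8 = 3.368.
Total gain g = 1 − 1/A = 1 − 1/3.368 = 0.7031.
Known gains sum to 0.38 + 0.0491 + 0.1 = 0.5291.
g_alb = 0.7031 − 0.5291 = 0.17.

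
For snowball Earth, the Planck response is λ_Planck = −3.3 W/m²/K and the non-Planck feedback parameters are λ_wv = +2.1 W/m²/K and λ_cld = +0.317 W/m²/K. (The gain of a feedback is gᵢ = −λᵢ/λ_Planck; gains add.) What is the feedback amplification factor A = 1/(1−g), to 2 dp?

Convert to gains: g_wv = 2.1/3.3 = 0.6364; g_cld = 0.317/3.3 = 0.09606.
Total gain g = 0.73246.
A = 1/(1 − 0.73246) = 3.74.

3.74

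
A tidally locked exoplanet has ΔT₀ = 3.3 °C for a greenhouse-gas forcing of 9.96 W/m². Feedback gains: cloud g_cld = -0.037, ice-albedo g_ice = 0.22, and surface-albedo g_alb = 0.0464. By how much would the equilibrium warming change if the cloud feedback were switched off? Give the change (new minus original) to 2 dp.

0.22 °C

Original: g = 0.2294, ΔT = 3.3/(1−0.2294) = 4.2824 °C.
Without cloud: g' = 0.2664, ΔT' = 3.3/(1−0.2664) = 4.4984 °C.
Change = 4.4984 − 4.2824 = 0.22 °C.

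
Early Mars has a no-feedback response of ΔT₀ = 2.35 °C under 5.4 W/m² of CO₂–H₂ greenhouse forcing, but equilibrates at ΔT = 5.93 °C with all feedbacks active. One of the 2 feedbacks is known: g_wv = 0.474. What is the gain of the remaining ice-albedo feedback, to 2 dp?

Amplification A = ΔT/ΔT₀ = 5.93/2.35 = 2.523.
Total gain g = 1 − 1/A = 1 − 1/2.523 = 0.6036.
The known gain is 0.474.
g_ice = 0.6036 − 0.474 = 0.13.

0.13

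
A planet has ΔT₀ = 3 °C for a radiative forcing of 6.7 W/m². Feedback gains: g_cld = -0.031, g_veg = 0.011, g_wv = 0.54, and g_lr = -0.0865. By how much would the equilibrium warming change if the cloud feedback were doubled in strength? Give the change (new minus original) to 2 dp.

Original: g = 0.4335, ΔT = 3/(1−0.4335) = 5.2957 °C.
With doubled cloud: g' = 0.4025, ΔT' = 3/(1−0.4025) = 5.0209 °C.
Change = 5.0209 − 5.2957 = -0.27 °C.

-0.27 °C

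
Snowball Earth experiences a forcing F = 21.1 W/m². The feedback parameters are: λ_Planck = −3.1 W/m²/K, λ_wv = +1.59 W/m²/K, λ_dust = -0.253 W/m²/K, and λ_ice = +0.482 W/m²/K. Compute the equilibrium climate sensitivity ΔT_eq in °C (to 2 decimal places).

Net feedback parameter λ = (−3.1) + (+1.59) + (-0.253) + (+0.482) = -1.281 W/m²/K.
ΔT = −F/λ = −21.1/(-1.281) = 16.47 °C.

16.47 °C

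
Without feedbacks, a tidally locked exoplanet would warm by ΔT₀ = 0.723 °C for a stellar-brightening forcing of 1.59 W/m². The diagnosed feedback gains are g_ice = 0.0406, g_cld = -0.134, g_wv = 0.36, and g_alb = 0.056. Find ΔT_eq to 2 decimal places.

1.07 °C

Total gain g = 0.0406 − 0.134 + 0.36 + 0.056 = 0.3226.
Amplification A = 1/(1 − 0.3226) = 1.476.
ΔT = 0.723 × 1.476 = 1.07 °C.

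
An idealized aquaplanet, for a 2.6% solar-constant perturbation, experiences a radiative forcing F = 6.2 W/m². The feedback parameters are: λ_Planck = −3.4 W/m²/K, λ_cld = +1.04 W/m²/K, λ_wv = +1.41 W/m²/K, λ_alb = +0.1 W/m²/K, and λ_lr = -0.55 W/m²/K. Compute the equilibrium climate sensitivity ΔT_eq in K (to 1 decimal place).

Net feedback parameter λ = (−3.4) + (+1.04) + (+1.41) + (+0.1) + (-0.55) = -1.4 W/m²/K.
ΔT = −F/λ = −6.2/(-1.4) = 4.4 K.

4.4 K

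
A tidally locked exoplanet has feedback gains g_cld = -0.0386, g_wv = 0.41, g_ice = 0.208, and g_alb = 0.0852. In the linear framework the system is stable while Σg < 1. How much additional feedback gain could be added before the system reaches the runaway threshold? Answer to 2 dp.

Current total gain = -0.0386 + 0.41 + 0.208 + 0.0852 = 0.6646.
Margin to runaway = 1 − 0.6646 = 0.34.

0.34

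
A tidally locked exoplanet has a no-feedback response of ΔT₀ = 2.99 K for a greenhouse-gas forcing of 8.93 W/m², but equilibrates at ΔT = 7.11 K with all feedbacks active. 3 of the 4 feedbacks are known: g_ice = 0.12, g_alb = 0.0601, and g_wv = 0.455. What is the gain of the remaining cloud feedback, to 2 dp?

-0.06

Amplification A = ΔT/ΔT₀ = 7.11/2.99 = 2.378.
Total gain g = 1 − 1/A = 1 − 1/2.378 = 0.5795.
Known gains sum to 0.12 + 0.0601 + 0.455 = 0.6351.
g_cld = 0.5795 − 0.6351 = -0.06.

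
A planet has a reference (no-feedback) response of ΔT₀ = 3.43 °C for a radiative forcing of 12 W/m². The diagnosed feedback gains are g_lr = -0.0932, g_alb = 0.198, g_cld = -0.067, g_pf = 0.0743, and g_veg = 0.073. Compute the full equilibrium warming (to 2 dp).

Total gain g = -0.0932 + 0.198 − 0.067 + 0.0743 + 0.073 = 0.1851.
Amplification A = 1/(1 − 0.1851) = 1.227.
ΔT = 3.43 × 1.227 = 4.21 °C.

4.21 °C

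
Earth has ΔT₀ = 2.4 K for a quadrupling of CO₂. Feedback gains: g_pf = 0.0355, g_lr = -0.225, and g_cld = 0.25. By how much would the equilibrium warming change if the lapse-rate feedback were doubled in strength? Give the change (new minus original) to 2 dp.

-0.49 K

Original: g = 0.0605, ΔT = 2.4/(1−0.0605) = 2.5546 K.
With doubled lapse-rate: g' = -0.1645, ΔT' = 2.4/(1+0.1645) = 2.0610 K.
Change = 2.0610 − 2.5546 = -0.49 K.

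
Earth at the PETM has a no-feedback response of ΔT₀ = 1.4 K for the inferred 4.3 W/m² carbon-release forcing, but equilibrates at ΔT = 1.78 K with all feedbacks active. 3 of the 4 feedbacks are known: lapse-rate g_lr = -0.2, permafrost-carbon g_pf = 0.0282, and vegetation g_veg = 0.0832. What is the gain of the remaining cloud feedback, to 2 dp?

0.30

Amplification A = ΔT/ΔT₀ = 1.78/1.4 = 1.271.
Total gain g = 1 − 1/A = 1 − 1/1.271 = 0.2132.
Known gains sum to -0.2 + 0.0282 + 0.0832 = -0.0886.
g_cld = 0.2132 + 0.0886 = 0.30.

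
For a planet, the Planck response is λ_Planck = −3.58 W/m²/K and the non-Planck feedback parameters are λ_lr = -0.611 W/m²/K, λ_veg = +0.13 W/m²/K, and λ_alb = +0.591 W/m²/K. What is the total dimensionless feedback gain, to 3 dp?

0.031

Convert to gains: g_lr = -0.611/3.58 = -0.1707; g_veg = 0.13/3.58 = 0.03631; g_alb = 0.591/3.58 = 0.1651.
Total gain g = 0.03071.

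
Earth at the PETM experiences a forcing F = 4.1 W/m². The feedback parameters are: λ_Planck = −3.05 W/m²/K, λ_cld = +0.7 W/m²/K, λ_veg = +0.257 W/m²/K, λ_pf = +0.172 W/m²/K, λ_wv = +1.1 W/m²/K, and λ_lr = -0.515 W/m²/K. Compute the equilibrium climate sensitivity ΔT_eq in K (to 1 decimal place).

Net feedback parameter λ = (−3.05) + (+0.7) + (+0.257) + (+0.172) + (+1.1) + (-0.515) = -1.336 W/m²/K.
ΔT = −F/λ = −4.1/(-1.336) = 3.1 K.

3.1 K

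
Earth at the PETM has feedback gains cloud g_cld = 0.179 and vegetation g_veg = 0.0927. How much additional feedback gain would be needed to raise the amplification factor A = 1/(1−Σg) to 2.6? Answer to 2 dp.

Current total gain = 0.2717.
Target gain for A = 2.6: g* = 1 − 1/2.6 = 0.6154.
Additional gain needed = 0.6154 − 0.2717 = 0.34.

0.34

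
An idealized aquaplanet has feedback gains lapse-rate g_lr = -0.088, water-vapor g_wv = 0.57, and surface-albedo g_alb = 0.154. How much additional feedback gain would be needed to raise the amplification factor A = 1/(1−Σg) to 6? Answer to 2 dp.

Current total gain = 0.636.
Target gain for A = 6: g* = 1 − 1/6 = 0.8333.
Additional gain needed = 0.8333 − 0.636 = 0.20.

0.20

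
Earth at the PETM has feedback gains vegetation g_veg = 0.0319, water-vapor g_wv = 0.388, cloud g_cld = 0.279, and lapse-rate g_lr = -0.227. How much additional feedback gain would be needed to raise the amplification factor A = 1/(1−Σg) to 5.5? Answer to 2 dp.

Current total gain = 0.4719.
Target gain for A = 5.5: g* = 1 − 1/5.5 = 0.8182.
Additional gain needed = 0.8182 − 0.4719 = 0.35.

0.35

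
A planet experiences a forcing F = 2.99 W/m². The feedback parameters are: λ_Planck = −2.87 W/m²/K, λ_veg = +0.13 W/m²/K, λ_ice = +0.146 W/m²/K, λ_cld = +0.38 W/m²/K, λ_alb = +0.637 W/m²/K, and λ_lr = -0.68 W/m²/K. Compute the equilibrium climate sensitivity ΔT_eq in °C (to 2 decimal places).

Net feedback parameter λ = (−2.87) + (+0.13) + (+0.146) + (+0.38) + (+0.637) + (-0.68) = -2.257 W/m²/K.
ΔT = −F/λ = −2.99/(-2.257) = 1.32 °C.

1.32 °C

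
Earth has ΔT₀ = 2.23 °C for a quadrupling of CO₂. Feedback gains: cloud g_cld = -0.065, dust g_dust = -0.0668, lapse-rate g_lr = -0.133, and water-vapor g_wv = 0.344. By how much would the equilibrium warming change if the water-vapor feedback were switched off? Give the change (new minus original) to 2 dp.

-0.66 °C

Original: g = 0.0792, ΔT = 2.23/(1−0.0792) = 2.4218 °C.
Without water-vapor: g' = -0.2648, ΔT' = 2.23/(1+0.2648) = 1.7631 °C.
Change = 1.7631 − 2.4218 = -0.66 °C.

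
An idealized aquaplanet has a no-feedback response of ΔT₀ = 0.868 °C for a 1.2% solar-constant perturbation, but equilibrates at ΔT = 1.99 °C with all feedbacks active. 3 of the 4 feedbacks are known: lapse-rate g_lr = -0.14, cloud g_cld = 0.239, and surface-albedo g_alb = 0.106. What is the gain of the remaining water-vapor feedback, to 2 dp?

0.36

Amplification A = ΔT/ΔT₀ = 1.99/0.868 = 2.293.
Total gain g = 1 − 1/A = 1 − 1/2.293 = 0.5639.
Known gains sum to -0.14 + 0.239 + 0.106 = 0.205.
g_wv = 0.5639 − 0.205 = 0.36.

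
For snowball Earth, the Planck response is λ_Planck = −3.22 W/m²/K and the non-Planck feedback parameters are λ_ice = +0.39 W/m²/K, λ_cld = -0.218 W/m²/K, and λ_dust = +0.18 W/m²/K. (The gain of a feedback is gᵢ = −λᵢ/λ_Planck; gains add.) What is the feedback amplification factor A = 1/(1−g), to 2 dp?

1.12

Convert to gains: g_ice = 0.39/3.22 = 0.1211; g_cld = -0.218/3.22 = -0.0677; g_dust = 0.18/3.22 = 0.0559.
Total gain g = 0.1093.
A = 1/(1 − 0.1093) = 1.12.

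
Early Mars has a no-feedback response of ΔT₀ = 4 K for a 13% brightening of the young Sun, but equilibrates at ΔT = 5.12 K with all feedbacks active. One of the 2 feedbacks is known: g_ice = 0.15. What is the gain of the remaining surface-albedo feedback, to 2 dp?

Amplification A = ΔT/ΔT₀ = 5.12/4 = 1.28.
Total gain g = 1 − 1/A = 1 − 1/1.28 = 0.2188.
The known gain is 0.15.
g_alb = 0.2188 − 0.15 = 0.07.

0.07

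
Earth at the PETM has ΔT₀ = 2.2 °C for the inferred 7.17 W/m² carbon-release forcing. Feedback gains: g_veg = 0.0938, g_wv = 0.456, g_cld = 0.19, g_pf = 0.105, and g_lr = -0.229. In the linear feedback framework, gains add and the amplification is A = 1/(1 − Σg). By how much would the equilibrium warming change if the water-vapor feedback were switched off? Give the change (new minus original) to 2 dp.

-3.11 °C

Original: g = 0.6158, ΔT = 2.2/(1−0.6158) = 5.7262 °C.
Without water-vapor: g' = 0.1598, ΔT' = 2.2/(1−0.1598) = 2.6184 °C.
Change = 2.6184 − 5.7262 = -3.11 °C.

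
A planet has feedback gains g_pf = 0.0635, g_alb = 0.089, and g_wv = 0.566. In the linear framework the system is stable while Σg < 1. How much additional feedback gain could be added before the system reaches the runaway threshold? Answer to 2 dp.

0.28

Current total gain = 0.0635 + 0.089 + 0.566 = 0.7185.
Margin to runaway = 1 − 0.7185 = 0.28.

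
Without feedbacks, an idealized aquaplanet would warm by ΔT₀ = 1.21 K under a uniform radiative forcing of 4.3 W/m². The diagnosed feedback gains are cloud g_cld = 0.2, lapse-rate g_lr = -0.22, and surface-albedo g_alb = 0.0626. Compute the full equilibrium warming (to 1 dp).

1.3 K

Total gain g = 0.2 − 0.22 + 0.0626 = 0.0426.
Amplification A = 1/(1 − 0.0426) = 1.044.
ΔT = 1.21 × 1.044 = 1.3 K.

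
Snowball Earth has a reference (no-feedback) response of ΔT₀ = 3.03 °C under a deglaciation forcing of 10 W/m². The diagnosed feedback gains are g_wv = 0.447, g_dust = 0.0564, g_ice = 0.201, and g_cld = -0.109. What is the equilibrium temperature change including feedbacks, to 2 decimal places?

7.49 °C

Total gain g = 0.447 + 0.0564 + 0.201 − 0.109 = 0.5954.
Amplification A = 1/(1 − 0.5954) = 2.472.
ΔT = 3.03 × 2.472 = 7.49 °C.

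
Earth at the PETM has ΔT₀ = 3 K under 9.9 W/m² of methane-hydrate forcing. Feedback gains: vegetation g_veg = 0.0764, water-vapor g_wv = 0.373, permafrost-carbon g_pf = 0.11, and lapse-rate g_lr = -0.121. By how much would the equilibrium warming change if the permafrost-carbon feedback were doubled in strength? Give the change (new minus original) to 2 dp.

1.30 K

Original: g = 0.4384, ΔT = 3/(1−0.4384) = 5.3419 K.
With doubled permafrost-carbon: g' = 0.5484, ΔT' = 3/(1−0.5484) = 6.6430 K.
Change = 6.6430 − 5.3419 = 1.30 K.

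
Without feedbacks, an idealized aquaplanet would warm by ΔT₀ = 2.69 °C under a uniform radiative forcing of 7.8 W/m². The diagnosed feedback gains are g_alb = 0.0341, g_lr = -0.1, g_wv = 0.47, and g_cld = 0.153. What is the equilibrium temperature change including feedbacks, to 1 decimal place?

6.1 °C

Total gain g = 0.0341 − 0.1 + 0.47 + 0.153 = 0.5571.
Amplification A = 1/(1 − 0.5571) = 2.258.
ΔT = 2.69 × 2.258 = 6.1 °C.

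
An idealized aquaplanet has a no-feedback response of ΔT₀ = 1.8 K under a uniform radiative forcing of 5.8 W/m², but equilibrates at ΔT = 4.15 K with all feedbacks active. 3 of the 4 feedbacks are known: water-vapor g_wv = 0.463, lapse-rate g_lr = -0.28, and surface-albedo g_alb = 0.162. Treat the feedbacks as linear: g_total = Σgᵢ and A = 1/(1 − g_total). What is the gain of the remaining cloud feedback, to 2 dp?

Amplification A = ΔT/ΔT₀ = 4.15/1.8 = 2.306.
Total gain g = 1 − 1/A = 1 − 1/2.306 = 0.5663.
Known gains sum to 0.463 − 0.28 + 0.162 = 0.345.
g_cld = 0.5663 − 0.345 = 0.22.

0.22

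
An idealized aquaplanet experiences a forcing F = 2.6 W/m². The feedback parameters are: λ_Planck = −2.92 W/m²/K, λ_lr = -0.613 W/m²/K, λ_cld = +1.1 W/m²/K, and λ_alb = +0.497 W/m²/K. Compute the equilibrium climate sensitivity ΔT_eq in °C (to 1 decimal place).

1.3 °C

Net feedback parameter λ = (−2.92) + (-0.613) + (+1.1) + (+0.497) = -1.936 W/m²/K.
ΔT = −F/λ = −2.6/(-1.936) = 1.3 °C.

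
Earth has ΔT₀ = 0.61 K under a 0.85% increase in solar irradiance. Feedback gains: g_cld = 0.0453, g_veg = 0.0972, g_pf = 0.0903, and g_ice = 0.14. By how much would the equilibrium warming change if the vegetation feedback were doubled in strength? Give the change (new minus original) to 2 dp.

0.18 K

Original: g = 0.3728, ΔT = 0.61/(1−0.3728) = 0.9726 K.
With doubled vegetation: g' = 0.47, ΔT' = 0.61/(1−0.47) = 1.1509 K.
Change = 1.1509 − 0.9726 = 0.18 K.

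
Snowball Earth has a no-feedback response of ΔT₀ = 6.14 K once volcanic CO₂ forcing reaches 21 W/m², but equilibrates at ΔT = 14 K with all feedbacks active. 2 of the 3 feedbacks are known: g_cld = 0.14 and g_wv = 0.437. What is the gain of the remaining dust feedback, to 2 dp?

-0.02

Amplification A = ΔT/ΔT₀ = 14/6.14 = 2.28.
Total gain g = 1 − 1/A = 1 − 1/2.28 = 0.5614.
Known gains sum to 0.14 + 0.437 = 0.577.
g_dust = 0.5614 − 0.577 = -0.02.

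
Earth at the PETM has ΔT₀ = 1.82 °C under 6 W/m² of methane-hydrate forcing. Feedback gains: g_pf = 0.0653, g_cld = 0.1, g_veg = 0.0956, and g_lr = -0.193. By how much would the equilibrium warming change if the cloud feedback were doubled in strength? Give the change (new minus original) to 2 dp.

Original: g = 0.0679, ΔT = 1.82/(1−0.0679) = 1.9526 °C.
With doubled cloud: g' = 0.1679, ΔT' = 1.82/(1−0.1679) = 2.1872 °C.
Change = 2.1872 − 1.9526 = 0.23 °C.

0.23 °C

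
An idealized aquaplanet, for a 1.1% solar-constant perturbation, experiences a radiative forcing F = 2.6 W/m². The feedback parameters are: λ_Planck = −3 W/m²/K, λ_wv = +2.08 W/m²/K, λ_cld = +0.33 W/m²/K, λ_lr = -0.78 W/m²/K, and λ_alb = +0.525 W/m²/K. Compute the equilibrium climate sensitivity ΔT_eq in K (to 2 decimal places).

Net feedback parameter λ = (−3) + (+2.08) + (+0.33) + (-0.78) + (+0.525) = -0.845 W/m²/K.
ΔT = −F/λ = −2.6/(-0.845) = 3.08 K.

3.08 K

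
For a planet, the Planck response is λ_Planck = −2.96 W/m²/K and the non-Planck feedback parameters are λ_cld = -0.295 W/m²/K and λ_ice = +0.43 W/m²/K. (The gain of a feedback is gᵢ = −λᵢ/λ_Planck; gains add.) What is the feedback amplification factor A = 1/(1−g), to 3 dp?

1.048

Convert to gains: g_cld = -0.295/2.96 = -0.09966; g_ice = 0.43/2.96 = 0.1453.
Total gain g = 0.04564.
A = 1/(1 − 0.04564) = 1.048.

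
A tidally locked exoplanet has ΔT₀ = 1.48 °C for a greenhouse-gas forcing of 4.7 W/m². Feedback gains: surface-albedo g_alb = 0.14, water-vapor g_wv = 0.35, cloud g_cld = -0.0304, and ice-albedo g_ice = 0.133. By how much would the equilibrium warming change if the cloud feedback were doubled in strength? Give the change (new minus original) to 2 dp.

-0.25 °C

Original: g = 0.5926, ΔT = 1.48/(1−0.5926) = 3.6328 °C.
With doubled cloud: g' = 0.5622, ΔT' = 1.48/(1−0.5622) = 3.3805 °C.
Change = 3.3805 − 3.6328 = -0.25 °C.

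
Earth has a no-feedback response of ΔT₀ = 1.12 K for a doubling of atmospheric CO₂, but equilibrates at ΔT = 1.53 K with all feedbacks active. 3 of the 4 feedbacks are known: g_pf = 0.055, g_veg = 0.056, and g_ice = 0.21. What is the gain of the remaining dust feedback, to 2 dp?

-0.05

Amplification A = ΔT/ΔT₀ = 1.53/1.12 = 1.366.
Total gain g = 1 − 1/A = 1 − 1/1.366 = 0.2679.
Known gains sum to 0.055 + 0.056 + 0.21 = 0.321.
g_dust = 0.2679 − 0.321 = -0.05.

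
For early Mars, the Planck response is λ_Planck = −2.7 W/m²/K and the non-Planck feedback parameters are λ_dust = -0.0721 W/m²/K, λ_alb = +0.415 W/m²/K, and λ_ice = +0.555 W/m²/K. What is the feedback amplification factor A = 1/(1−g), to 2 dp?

Convert to gains: g_dust = -0.0721/2.7 = -0.0267; g_alb = 0.415/2.7 = 0.1537; g_ice = 0.555/2.7 = 0.2056.
Total gain g = 0.3326.
A = 1/(1 − 0.3326) = 1.50.

1.50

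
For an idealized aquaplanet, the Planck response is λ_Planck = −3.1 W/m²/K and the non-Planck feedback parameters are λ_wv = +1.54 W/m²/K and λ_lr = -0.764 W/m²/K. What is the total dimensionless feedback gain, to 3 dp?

Convert to gains: g_wv = 1.54/3.1 = 0.4968; g_lr = -0.764/3.1 = -0.2465.
Total gain g = 0.2503.

0.250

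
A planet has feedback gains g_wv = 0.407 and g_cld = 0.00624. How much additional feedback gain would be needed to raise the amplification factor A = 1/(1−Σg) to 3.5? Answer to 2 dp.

0.30

Current total gain = 0.41324.
Target gain for A = 3.5: g* = 1 − 1/3.5 = 0.7143.
Additional gain needed = 0.7143 − 0.41324 = 0.30.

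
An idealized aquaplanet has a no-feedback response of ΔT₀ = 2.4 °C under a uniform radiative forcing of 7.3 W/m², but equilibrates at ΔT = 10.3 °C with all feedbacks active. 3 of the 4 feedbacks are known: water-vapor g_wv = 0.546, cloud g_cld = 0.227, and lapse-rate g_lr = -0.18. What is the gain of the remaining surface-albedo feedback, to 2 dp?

0.17

Amplification A = ΔT/ΔT₀ = 10.3/2.4 = 4.292.
Total gain g = 1 − 1/A = 1 − 1/4.292 = 0.767.
Known gains sum to 0.546 + 0.227 − 0.18 = 0.593.
g_alb = 0.767 − 0.593 = 0.17.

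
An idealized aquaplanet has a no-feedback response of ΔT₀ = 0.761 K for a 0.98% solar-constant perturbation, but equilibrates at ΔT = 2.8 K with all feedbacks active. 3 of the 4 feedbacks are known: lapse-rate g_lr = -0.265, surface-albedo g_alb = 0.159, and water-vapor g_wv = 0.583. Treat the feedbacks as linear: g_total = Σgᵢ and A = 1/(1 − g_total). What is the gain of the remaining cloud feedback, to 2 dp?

0.25

Amplification A = ΔT/ΔT₀ = 2.8/0.761 = 3.679.
Total gain g = 1 − 1/A = 1 − 1/3.679 = 0.7282.
Known gains sum to -0.265 + 0.159 + 0.583 = 0.477.
g_cld = 0.7282 − 0.477 = 0.25.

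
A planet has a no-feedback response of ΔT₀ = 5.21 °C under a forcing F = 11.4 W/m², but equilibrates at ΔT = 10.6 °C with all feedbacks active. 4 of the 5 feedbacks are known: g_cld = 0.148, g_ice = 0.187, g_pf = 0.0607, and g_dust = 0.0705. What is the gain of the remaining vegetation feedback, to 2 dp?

0.04

Amplification A = ΔT/ΔT₀ = 10.6/5.21 = 2.035.
Total gain g = 1 − 1/A = 1 − 1/2.035 = 0.5086.
Known gains sum to 0.148 + 0.187 + 0.0607 + 0.0705 = 0.4662.
g_veg = 0.5086 − 0.4662 = 0.04.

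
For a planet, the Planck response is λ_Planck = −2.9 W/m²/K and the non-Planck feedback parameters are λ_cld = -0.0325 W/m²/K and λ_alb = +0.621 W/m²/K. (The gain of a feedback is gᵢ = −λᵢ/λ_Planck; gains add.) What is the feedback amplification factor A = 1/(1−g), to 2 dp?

1.25

Convert to gains: g_cld = -0.0325/2.9 = -0.01121; g_alb = 0.621/2.9 = 0.2141.
Total gain g = 0.20289.
A = 1/(1 − 0.20289) = 1.25.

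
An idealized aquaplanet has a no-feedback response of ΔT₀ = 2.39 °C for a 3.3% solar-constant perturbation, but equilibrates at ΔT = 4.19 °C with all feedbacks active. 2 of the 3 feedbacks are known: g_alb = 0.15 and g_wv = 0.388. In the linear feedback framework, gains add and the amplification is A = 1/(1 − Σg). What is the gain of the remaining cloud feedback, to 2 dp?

Amplification A = ΔT/ΔT₀ = 4.19/2.39 = 1.753.
Total gain g = 1 − 1/A = 1 − 1/1.753 = 0.4295.
Known gains sum to 0.15 + 0.388 = 0.538.
g_cld = 0.4295 − 0.538 = -0.11.

-0.11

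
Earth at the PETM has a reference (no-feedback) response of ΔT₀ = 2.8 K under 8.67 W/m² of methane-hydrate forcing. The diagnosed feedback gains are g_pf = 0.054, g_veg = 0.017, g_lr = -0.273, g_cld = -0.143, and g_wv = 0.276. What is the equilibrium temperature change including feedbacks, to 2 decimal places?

2.62 K

Total gain g = 0.054 + 0.017 − 0.273 − 0.143 + 0.276 = -0.069.
Amplification A = 1/(1 + 0.069) = 0.9355.
ΔT = 2.8 × 0.9355 = 2.62 K.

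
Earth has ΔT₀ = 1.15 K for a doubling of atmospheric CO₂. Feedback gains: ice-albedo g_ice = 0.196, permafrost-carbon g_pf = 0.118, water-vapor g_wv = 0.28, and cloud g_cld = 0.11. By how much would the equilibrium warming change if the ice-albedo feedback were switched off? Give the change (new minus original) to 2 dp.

Original: g = 0.704, ΔT = 1.15/(1−0.704) = 3.8851 K.
Without ice-albedo: g' = 0.508, ΔT' = 1.15/(1−0.508) = 2.3374 K.
Change = 2.3374 − 3.8851 = -1.55 K.

-1.55 K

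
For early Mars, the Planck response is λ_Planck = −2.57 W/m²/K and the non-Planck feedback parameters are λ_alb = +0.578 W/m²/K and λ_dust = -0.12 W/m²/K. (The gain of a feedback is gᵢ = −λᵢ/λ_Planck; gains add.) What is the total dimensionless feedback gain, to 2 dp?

Convert to gains: g_alb = 0.578/2.57 = 0.2249; g_dust = -0.12/2.57 = -0.04669.
Total gain g = 0.17821.

0.18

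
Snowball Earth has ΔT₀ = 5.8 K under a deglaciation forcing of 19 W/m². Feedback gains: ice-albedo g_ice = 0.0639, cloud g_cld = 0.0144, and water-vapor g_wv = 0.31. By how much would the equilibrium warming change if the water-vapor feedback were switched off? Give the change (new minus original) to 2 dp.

-3.19 K

Original: g = 0.3883, ΔT = 5.8/(1−0.3883) = 9.4818 K.
Without water-vapor: g' = 0.0783, ΔT' = 5.8/(1−0.0783) = 6.2927 K.
Change = 6.2927 − 9.4818 = -3.19 K.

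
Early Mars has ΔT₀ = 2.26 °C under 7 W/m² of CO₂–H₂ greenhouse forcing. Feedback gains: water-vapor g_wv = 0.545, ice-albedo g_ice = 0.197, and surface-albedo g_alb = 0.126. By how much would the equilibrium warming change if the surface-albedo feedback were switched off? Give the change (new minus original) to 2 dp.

Original: g = 0.868, ΔT = 2.26/(1−0.868) = 17.1212 °C.
Without surface-albedo: g' = 0.742, ΔT' = 2.26/(1−0.742) = 8.7597 °C.
Change = 8.7597 − 17.1212 = -8.36 °C.

-8.36 °C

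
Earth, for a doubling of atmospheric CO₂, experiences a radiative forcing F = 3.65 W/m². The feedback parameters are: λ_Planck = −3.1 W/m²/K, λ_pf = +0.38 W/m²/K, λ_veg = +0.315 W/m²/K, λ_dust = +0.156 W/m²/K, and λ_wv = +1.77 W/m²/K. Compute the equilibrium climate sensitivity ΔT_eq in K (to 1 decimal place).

Net feedback parameter λ = (−3.1) + (+0.38) + (+0.315) + (+0.156) + (+1.77) = -0.479 W/m²/K.
ΔT = −F/λ = −3.65/(-0.479) = 7.6 K.

7.6 K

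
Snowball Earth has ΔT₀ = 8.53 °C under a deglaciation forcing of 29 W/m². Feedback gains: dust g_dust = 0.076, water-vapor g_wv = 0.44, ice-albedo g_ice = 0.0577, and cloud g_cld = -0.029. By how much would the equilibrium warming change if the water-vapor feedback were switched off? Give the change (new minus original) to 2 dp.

-9.21 °C

Original: g = 0.5447, ΔT = 8.53/(1−0.5447) = 18.7349 °C.
Without water-vapor: g' = 0.1047, ΔT' = 8.53/(1−0.1047) = 9.5275 °C.
Change = 9.5275 − 18.7349 = -9.21 °C.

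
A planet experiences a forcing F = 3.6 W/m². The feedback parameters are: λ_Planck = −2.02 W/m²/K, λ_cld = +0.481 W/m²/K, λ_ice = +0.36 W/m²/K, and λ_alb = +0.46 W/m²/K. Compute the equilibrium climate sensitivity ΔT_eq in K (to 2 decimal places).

5.01 K

Net feedback parameter λ = (−2.02) + (+0.481) + (+0.36) + (+0.46) = -0.719 W/m²/K.
ΔT = −F/λ = −3.6/(-0.719) = 5.01 K.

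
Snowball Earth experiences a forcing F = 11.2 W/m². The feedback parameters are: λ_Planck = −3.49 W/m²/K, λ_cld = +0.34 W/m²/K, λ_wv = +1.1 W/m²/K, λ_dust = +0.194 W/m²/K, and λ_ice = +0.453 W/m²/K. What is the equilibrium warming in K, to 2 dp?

7.98 K

Net feedback parameter λ = (−3.49) + (+0.34) + (+1.1) + (+0.194) + (+0.453) = -1.403 W/m²/K.
ΔT = −F/λ = −11.2/(-1.403) = 7.98 K.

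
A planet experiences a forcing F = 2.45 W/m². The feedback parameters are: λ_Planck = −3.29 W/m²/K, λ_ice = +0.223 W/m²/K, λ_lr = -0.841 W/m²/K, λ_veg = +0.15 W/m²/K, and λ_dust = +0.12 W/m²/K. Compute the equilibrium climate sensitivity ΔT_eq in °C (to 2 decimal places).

Net feedback parameter λ = (−3.29) + (+0.223) + (-0.841) + (+0.15) + (+0.12) = -3.638 W/m²/K.
ΔT = −F/λ = −2.45/(-3.638) = 0.67 °C.

0.67 °C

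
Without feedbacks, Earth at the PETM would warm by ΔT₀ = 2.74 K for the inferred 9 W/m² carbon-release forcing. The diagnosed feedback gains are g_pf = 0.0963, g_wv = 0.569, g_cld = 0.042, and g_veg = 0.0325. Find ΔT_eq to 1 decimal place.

Total gain g = 0.0963 + 0.569 + 0.042 + 0.0325 = 0.7398.
Amplification A = 1/(1 − 0.7398) = 3.843.
ΔT = 2.74 × 3.843 = 10.5 K.

10.5 K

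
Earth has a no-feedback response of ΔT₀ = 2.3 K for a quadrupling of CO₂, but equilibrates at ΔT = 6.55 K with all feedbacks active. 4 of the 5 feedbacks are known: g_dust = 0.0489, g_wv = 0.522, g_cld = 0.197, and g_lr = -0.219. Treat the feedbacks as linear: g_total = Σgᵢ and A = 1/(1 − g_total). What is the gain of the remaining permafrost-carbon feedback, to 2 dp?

Amplification A = ΔT/ΔT₀ = 6.55/2.3 = 2.848.
Total gain g = 1 − 1/A = 1 − 1/2.848 = 0.6489.
Known gains sum to 0.0489 + 0.522 + 0.197 − 0.219 = 0.5489.
g_pf = 0.6489 − 0.5489 = 0.10.

0.10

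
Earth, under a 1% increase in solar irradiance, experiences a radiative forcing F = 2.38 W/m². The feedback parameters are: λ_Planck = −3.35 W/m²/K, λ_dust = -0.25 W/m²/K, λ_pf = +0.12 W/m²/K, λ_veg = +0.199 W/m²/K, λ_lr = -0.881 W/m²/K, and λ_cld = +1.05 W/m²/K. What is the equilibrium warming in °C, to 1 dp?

0.8 °C

Net feedback parameter λ = (−3.35) + (-0.25) + (+0.12) + (+0.199) + (-0.881) + (+1.05) = -3.112 W/m²/K.
ΔT = −F/λ = −2.38/(-3.112) = 0.8 °C.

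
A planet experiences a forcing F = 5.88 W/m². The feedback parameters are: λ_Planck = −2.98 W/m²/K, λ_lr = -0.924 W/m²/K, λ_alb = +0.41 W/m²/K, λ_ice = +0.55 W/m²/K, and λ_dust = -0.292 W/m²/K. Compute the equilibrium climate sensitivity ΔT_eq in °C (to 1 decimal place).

Net feedback parameter λ = (−2.98) + (-0.924) + (+0.41) + (+0.55) + (-0.292) = -3.236 W/m²/K.
ΔT = −F/λ = −5.88/(-3.236) = 1.8 °C.

1.8 °C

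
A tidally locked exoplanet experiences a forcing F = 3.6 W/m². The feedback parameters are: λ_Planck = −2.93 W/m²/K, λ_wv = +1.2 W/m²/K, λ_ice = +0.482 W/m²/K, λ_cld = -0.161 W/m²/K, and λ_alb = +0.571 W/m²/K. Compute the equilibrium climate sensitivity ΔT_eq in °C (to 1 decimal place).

Net feedback parameter λ = (−2.93) + (+1.2) + (+0.482) + (-0.161) + (+0.571) = -0.838 W/m²/K.
ΔT = −F/λ = −3.6/(-0.838) = 4.3 °C.

4.3 °C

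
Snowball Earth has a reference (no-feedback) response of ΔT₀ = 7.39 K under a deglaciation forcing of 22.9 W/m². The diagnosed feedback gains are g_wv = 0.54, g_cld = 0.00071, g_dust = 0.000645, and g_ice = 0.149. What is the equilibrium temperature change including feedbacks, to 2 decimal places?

Total gain g = 0.54 + 0.00071 + 0.000645 + 0.149 = 0.690355.
Amplification A = 1/(1 − 0.690355) = 3.23.
ΔT = 7.39 × 3.23 = 23.87 K.

23.87 K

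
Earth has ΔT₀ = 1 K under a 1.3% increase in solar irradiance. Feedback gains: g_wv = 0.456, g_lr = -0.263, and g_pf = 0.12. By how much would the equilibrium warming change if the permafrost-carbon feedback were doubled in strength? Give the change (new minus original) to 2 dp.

Original: g = 0.313, ΔT = 1/(1−0.313) = 1.4556 K.
With doubled permafrost-carbon: g' = 0.433, ΔT' = 1/(1−0.433) = 1.7637 K.
Change = 1.7637 − 1.4556 = 0.31 K.

0.31 K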